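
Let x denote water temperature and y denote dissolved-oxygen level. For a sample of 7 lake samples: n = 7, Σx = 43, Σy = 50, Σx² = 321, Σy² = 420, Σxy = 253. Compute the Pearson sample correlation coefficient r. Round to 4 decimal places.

S_xy = nΣxy − ΣxΣy = 7·253 − 43·50 = 1771 − 2150 = -379
S_xx = nΣx² − (Σx)² = 7·321 − 43² = 2247 − 1849 = 398
S_yy = nΣy² − (Σy)² = 7·420 − 50² = 2940 − 2500 = 440
r = S_xy / √(S_xx·S_yy) = -379 / √(398·440) = -379 / √175120 = -379 / 418.4734 = -0.9057

-0.9057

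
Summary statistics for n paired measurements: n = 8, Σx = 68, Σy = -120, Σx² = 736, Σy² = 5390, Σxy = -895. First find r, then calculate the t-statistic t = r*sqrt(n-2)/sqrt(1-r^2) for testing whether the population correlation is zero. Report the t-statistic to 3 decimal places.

0.412

S_xy = nΣxy − ΣxΣy = 8·(-895) − 68·(-120) = -7160 − (-8160) = 1000
S_xx = nΣx² − (Σx)² = 8·736 − 68² = 5888 − 4624 = 1264
S_yy = nΣy² − (Σy)² = 8·5390 − (-120)² = 43120 − 14400 = 28720
r = S_xy / √(S_xx·S_yy) = 1000 / √(1264·28720) = 1000 / √36302080 = 1000 / 6025.1207 = 0.1660
t = r·√(n−2)/√(1−r²) = 0.1660·√6 / √(1−0.027556) = 0.406615 / 0.986126 = 0.412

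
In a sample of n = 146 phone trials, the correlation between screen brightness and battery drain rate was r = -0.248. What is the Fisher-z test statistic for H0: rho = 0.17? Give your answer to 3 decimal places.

Fisher z: atanh(-0.248) = -0.253281, atanh(0.17) = 0.171667
z = (z_r − z_0)·√(n−3) = (-0.253281 − 0.171667)·√143 = -0.424948 · 11.958261 = -5.082

-5.082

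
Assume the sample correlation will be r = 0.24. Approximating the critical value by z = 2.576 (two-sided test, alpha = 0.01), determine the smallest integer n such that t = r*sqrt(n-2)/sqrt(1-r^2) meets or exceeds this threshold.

111

Need r·√(n−2)/√(1−r²) ≥ 2.576
√(n−2) ≥ 2.576·√(1−0.0576) / 0.24 = 2.576·0.970773 / 0.24 = 10.4196
n−2 ≥ 108.5681  ⇒  n ≥ 110.5681
Smallest integer n = 111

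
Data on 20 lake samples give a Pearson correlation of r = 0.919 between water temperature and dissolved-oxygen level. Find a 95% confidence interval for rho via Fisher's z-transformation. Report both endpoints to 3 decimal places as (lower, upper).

(0.803, 0.968)

Fisher z: z_r = atanh(r) = ½·ln((1+0.919)/(1−0.919)) = 1.582555
SE(z) = 1/√(n−3) = 1/√17 = 0.242536
95% ⇒ z* = 1.960; margin = 1.960·0.242536 = 0.475371
CI on z-scale: (1.107184, 2.057926)
Back-transform: tanh(1.107184) = 0.803065, tanh(2.057926) = 0.967900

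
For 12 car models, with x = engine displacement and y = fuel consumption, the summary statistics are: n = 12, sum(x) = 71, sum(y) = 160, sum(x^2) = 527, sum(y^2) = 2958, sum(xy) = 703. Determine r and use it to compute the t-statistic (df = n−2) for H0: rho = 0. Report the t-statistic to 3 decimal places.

-4.541

S_xy = nΣxy − ΣxΣy = 12·703 − 71·160 = 8436 − 11360 = -2924
S_xx = nΣx² − (Σx)² = 12·527 − 71² = 6324 − 5041 = 1283
S_yy = nΣy² − (Σy)² = 12·2958 − 160² = 35496 − 25600 = 9896
r = S_xy / √(S_xx·S_yy) = -2924 / √(1283·9896) = -2924 / √12696568 = -2924 / 3563.2244 = -0.8206
t = r·√(n−2)/√(1−r²) = -0.8206·√10 / √(1−0.673384) = -2.594965 / 0.571503 = -4.541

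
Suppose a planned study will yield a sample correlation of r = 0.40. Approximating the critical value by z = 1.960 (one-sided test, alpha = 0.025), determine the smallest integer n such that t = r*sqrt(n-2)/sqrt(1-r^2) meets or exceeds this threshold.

Need r·√(n−2)/√(1−r²) ≥ 1.960
√(n−2) ≥ 1.960·√(1−0.1600) / 0.40 = 1.960·0.916515 / 0.40 = 4.4909
n−2 ≥ 20.1682  ⇒  n ≥ 22.1682
Smallest integer n = 23

23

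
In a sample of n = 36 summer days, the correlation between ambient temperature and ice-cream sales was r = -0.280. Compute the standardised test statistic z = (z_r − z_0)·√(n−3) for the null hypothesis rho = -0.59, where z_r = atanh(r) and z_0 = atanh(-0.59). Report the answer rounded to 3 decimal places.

2.240

z_r = atanh(-0.280) = -0.287682,  z_0 = atanh(-0.59) = -0.677666
SE = 1/√(n−3) = 1/√33 = 0.174078
z = (z_r − z_0)/SE = (-0.287682 − (-0.677666)) / 0.174078 = 0.389984 / 0.174078 = 2.240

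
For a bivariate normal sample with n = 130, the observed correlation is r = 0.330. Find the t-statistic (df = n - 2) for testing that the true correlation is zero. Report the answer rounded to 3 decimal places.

3.955

t = r·√(n−2) / √(1−r²) with r = 0.330, n = 130
  = 0.330·√128 / √(1 − 0.108900)
  = 0.330·11.313708 / 0.943981
  = 3.733524 / 0.943981 = 3.955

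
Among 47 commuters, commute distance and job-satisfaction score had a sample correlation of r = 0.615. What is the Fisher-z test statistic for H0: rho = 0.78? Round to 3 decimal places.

z_r = atanh(0.615) = 0.716923,  z_0 = atanh(0.78) = 1.045371
SE = 1/√(n−3) = 1/√44 = 0.150756
z = (z_r − z_0)/SE = (0.716923 − 1.045371) / 0.150756 = -0.328448 / 0.150756 = -2.179

-2.179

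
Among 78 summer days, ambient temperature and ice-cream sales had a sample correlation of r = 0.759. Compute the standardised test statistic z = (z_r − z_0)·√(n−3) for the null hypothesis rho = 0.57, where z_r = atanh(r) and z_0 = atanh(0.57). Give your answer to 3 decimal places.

2.999

z_r = atanh(0.759) = 0.993852,  z_0 = atanh(0.57) = 0.647523
SE = 1/√(n−3) = 1/√75 = 0.115470
z = (z_r − z_0)/SE = (0.993852 − 0.647523) / 0.115470 = 0.346329 / 0.115470 = 2.999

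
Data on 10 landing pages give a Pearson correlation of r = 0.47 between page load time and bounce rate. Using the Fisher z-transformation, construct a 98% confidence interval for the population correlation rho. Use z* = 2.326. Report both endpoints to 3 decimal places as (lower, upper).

(-0.353, 0.883)

Fisher z: z_r = atanh(r) = ½·ln((1+0.47)/(1−0.47)) = 0.510070
SE(z) = 1/√(n−3) = 1/√7 = 0.377964
98% ⇒ z* = 2.326; margin = 2.326·0.377964 = 0.879144
CI on z-scale: (-0.369074, 1.389214)
Back-transform: tanh(-0.369074) = -0.353181, tanh(1.389214) = 0.882998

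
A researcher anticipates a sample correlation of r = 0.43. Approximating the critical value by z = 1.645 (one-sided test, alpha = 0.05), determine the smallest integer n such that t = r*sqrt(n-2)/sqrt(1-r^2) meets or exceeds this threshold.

r√(n−2)/√(1−r²) ≥ 1.645  ⇔  n−2 ≥ (1.645)²·(1−r²)/r²
(1−r²)/r² = (1−0.1849)/0.1849 = 4.4083
n ≥ 2 + 2.706025·4.4083 = 2 + 11.9290 = 13.9290
⌈13.9290⌉ = 14

14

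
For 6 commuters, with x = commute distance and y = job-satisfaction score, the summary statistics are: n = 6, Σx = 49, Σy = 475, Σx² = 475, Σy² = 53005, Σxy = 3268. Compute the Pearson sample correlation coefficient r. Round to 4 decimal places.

-0.5693

S_xy = nΣxy − ΣxΣy = 6·3268 − 49·475 = 19608 − 23275 = -3667
S_xx = nΣx² − (Σx)² = 6·475 − 49² = 2850 − 2401 = 449
S_yy = nΣy² − (Σy)² = 6·53005 − 475² = 318030 − 225625 = 92405
r = S_xy / √(S_xx·S_yy) = -3667 / √(449·92405) = -3667 / √41489845 = -3667 / 6441.2611 = -0.5693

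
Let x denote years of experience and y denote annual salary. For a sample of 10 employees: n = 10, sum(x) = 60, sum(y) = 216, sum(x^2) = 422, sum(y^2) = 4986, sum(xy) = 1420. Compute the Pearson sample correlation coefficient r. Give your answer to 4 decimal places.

Numerator: nΣxy − (Σx)(Σy) = 10·1420 − (60)(216) = 1240
Denominator: √[(nΣx²−(Σx)²)(nΣy²−(Σy)²)]
  nΣx²−(Σx)² = 10·422 − 3600 = 620;  nΣy²−(Σy)² = 10·4986 − 46656 = 3204
  √(620·3204) = √1986480 = 1409.4254
r = 1240 / 1409.4254 = 0.8798

0.8798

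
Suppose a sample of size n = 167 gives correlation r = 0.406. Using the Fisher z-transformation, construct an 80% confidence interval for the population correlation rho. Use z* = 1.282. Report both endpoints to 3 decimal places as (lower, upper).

z_r = atanh(0.406) = 0.430812;  SE = 1/√(n−3) = 1/√164 = 0.078087
z-limits: 0.430812 ± 1.282·0.078087 = 0.430812 ± 0.100108 = [0.330704, 0.530920]
ρ-limits: (tanh 0.330704, tanh 0.530920) = (0.319, 0.486)

(0.319, 0.486)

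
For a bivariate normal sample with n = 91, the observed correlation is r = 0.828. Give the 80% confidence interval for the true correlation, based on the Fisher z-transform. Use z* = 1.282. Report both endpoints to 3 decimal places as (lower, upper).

(0.780, 0.866)

z_r = atanh(0.828) = 1.181742;  SE = 1/√(n−3) = 1/√88 = 0.106600
z-limits: 1.181742 ± 1.282·0.106600 = 1.181742 ± 0.136661 = [1.045081, 1.318403]
ρ-limits: (tanh 1.045081, tanh 1.318403) = (0.780, 0.866)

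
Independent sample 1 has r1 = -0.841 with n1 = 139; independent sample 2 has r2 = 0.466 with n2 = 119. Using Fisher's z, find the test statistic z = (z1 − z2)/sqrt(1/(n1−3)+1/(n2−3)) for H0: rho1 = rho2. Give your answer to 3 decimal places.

-13.684

Fisher z-transforms: z1 = atanh(-0.841) = -1.224580, z2 = atanh(0.466) = 0.504949; difference d = -1.729529
Var(d) = 1/136 + 1/116 = 0.0073529 + 0.0086207 = 0.0159736
z = d/√Var(d) = -1.729529 / √0.0159736 = -1.729529 / 0.126387 = -13.684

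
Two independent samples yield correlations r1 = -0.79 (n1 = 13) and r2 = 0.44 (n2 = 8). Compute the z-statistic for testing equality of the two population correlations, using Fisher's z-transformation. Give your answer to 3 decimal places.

z1 = atanh(-0.79) = -1.071432,  z2 = atanh(0.44) = 0.472231
SE = √(1/(n1−3) + 1/(n2−3)) = √(1/10 + 1/5) = √(0.1000000 + 0.2000000) = √0.3000000 = 0.547723
z = (z1 − z2)/SE = (-1.071432 − 0.472231) / 0.547723 = -1.543663 / 0.547723 = -2.818

-2.818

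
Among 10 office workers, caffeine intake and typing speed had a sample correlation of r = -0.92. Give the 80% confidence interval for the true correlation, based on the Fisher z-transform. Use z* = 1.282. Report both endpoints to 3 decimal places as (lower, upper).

Fisher z: z_r = atanh(r) = ½·ln((1+(-0.92))/(1−(-0.92))) = -1.589027
SE(z) = 1/√(n−3) = 1/√7 = 0.377964
80% ⇒ z* = 1.282; margin = 1.282·0.377964 = 0.484550
CI on z-scale: (-2.073577, -1.104477)
Back-transform: tanh(-2.073577) = -0.968873, tanh(-1.104477) = -0.802101

(-0.969, -0.802)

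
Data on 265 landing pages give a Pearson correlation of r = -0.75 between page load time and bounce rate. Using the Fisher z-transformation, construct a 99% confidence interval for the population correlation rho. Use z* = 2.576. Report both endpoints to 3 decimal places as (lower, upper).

(-0.812, -0.672)

Fisher z: z_r = atanh(r) = ½·ln((1+(-0.75))/(1−(-0.75))) = -0.972955
SE(z) = 1/√(n−3) = 1/√262 = 0.061780
99% ⇒ z* = 2.576; margin = 2.576·0.061780 = 0.159145
CI on z-scale: (-1.132100, -0.813810)
Back-transform: tanh(-1.132100) = -0.811737, tanh(-0.813810) = -0.671687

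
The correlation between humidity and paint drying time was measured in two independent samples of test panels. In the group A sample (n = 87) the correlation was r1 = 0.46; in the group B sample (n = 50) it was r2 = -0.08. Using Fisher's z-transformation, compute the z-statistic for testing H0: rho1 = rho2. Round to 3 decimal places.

3.170

Fisher z-transforms: z1 = atanh(0.46) = 0.497311, z2 = atanh(-0.08) = -0.080171; difference d = 0.577482
Var(d) = 1/84 + 1/47 = 0.0119048 + 0.0212766 = 0.0331814
z = d/√Var(d) = 0.577482 / √0.0331814 = 0.577482 / 0.182158 = 3.170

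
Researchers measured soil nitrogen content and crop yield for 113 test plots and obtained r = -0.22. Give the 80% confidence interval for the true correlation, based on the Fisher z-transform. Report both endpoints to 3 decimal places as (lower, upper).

z_r = atanh(-0.22) = -0.223656;  SE = 1/√(n−3) = 1/√110 = 0.095346
z-limits: -0.223656 ± 1.282·0.095346 = -0.223656 ± 0.122234 = [-0.345890, -0.101422]
ρ-limits: (tanh -0.345890, tanh -0.101422) = (-0.333, -0.101)

(-0.333, -0.101)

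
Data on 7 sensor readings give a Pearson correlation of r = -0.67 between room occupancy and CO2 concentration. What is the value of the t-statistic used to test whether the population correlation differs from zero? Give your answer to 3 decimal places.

1 − r² = 1 − 0.4489 = 0.5511;  √(1−r²) = 0.742361
√(n−2) = √5 = 2.236068
t = r·√(n−2)/√(1−r²) = -0.67 · 2.236068 / 0.742361 = -2.018

-2.018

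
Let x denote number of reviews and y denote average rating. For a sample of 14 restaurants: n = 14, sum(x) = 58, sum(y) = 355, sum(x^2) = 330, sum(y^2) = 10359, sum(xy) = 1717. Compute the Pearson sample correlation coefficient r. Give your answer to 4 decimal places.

S_xy = nΣxy − ΣxΣy = 14·1717 − 58·355 = 24038 − 20590 = 3448
S_xx = nΣx² − (Σx)² = 14·330 − 58² = 4620 − 3364 = 1256
S_yy = nΣy² − (Σy)² = 14·10359 − 355² = 145026 − 126025 = 19001
r = S_xy / √(S_xx·S_yy) = 3448 / √(1256·19001) = 3448 / √23865256 = 3448 / 4885.2079 = 0.7058

0.7058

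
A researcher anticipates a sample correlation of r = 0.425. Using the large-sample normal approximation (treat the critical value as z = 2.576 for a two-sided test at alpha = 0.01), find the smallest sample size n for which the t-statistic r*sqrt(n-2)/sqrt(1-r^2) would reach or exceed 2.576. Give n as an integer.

r√(n−2)/√(1−r²) ≥ 2.576  ⇔  n−2 ≥ (2.576)²·(1−r²)/r²
(1−r²)/r² = (1−0.180625)/0.180625 = 4.5363
n ≥ 2 + 6.635776·4.5363 = 2 + 30.1019 = 32.1019
⌈32.1019⌉ = 33

33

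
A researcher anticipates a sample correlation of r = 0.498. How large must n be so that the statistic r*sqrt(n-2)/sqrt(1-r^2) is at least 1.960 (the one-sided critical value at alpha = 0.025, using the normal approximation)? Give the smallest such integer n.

14

Need r·√(n−2)/√(1−r²) ≥ 1.960
√(n−2) ≥ 1.960·√(1−0.248004) / 0.498 = 1.960·0.867177 / 0.498 = 3.4130
n−2 ≥ 11.6486  ⇒  n ≥ 13.6486
Smallest integer n = 14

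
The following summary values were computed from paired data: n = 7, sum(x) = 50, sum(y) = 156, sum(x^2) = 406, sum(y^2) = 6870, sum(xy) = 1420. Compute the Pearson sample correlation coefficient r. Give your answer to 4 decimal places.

S_xy = nΣxy − ΣxΣy = 7·1420 − 50·156 = 9940 − 7800 = 2140
S_xx = nΣx² − (Σx)² = 7·406 − 50² = 2842 − 2500 = 342
S_yy = nΣy² − (Σy)² = 7·6870 − 156² = 48090 − 24336 = 23754
r = S_xy / √(S_xx·S_yy) = 2140 / √(342·23754) = 2140 / √8123868 = 2140 / 2850.2400 = 0.7508

0.7508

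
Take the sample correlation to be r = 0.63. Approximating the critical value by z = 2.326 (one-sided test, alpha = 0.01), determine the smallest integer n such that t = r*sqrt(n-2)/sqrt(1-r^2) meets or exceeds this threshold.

11

Need r·√(n−2)/√(1−r²) ≥ 2.326
√(n−2) ≥ 2.326·√(1−0.3969) / 0.63 = 2.326·0.776595 / 0.63 = 2.8672
n−2 ≥ 8.2208  ⇒  n ≥ 10.2208
Smallest integer n = 11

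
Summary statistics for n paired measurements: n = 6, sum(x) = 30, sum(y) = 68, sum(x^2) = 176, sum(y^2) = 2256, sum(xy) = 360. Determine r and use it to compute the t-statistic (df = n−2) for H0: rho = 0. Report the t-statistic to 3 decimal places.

S_xy = nΣxy − ΣxΣy = 6·360 − 30·68 = 2160 − 2040 = 120
S_xx = nΣx² − (Σx)² = 6·176 − 30² = 1056 − 900 = 156
S_yy = nΣy² − (Σy)² = 6·2256 − 68² = 13536 − 4624 = 8912
r = S_xy / √(S_xx·S_yy) = 120 / √(156·8912) = 120 / √1390272 = 120 / 1179.0980 = 0.1018
t = r·√(n−2)/√(1−r²) = 0.1018·√4 / √(1−0.010363) = 0.203600 / 0.994805 = 0.205

0.205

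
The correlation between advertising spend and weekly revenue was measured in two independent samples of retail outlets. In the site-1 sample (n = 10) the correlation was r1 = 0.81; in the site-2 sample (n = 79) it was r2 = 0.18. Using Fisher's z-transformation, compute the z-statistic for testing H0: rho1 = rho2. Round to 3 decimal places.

Fisher z-transforms: z1 = atanh(0.81) = 1.127029, z2 = atanh(0.18) = 0.181983; difference d = 0.945046
Var(d) = 1/7 + 1/76 = 0.1428571 + 0.0131579 = 0.1560150
z = d/√Var(d) = 0.945046 / √0.1560150 = 0.945046 / 0.394987 = 2.393

2.393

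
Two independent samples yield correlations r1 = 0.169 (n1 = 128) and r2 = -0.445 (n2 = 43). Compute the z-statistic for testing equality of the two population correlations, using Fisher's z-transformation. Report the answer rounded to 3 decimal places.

3.573

Fisher z-transforms: z1 = atanh(0.169) = 0.170637, z2 = atanh(-0.445) = -0.478448; difference d = 0.649085
Var(d) = 1/125 + 1/40 = 0.0080000 + 0.0250000 = 0.0330000
z = d/√Var(d) = 0.649085 / √0.0330000 = 0.649085 / 0.181659 = 3.573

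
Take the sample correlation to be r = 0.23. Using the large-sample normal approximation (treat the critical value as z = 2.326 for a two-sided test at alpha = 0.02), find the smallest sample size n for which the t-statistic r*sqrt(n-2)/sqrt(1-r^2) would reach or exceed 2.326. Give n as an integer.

r√(n−2)/√(1−r²) ≥ 2.326  ⇔  n−2 ≥ (2.326)²·(1−r²)/r²
(1−r²)/r² = (1−0.0529)/0.0529 = 17.9036
n ≥ 2 + 5.410276·17.9036 = 2 + 96.8634 = 98.8634
⌈98.8634⌉ = 99

99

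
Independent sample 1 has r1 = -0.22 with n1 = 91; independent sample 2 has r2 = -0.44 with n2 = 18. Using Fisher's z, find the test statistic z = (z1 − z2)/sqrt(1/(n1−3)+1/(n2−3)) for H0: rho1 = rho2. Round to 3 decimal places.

0.890

z1 = atanh(-0.22) = -0.223656,  z2 = atanh(-0.44) = -0.472231
SE = √(1/(n1−3) + 1/(n2−3)) = √(1/88 + 1/15) = √(0.0113636 + 0.0666667) = √0.0780303 = 0.279339
z = (z1 − z2)/SE = (-0.223656 − (-0.472231)) / 0.279339 = 0.248575 / 0.279339 = 0.890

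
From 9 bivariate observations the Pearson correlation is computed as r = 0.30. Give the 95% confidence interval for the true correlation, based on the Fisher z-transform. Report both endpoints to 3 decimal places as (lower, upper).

Fisher z: z_r = atanh(r) = ½·ln((1+0.30)/(1−0.30)) = 0.309520
SE(z) = 1/√(n−3) = 1/√6 = 0.408248
95% ⇒ z* = 1.960; margin = 1.960·0.408248 = 0.800166
CI on z-scale: (-0.490646, 1.109686)
Back-transform: tanh(-0.490646) = -0.454729, tanh(1.109686) = 0.803951

(-0.455, 0.804)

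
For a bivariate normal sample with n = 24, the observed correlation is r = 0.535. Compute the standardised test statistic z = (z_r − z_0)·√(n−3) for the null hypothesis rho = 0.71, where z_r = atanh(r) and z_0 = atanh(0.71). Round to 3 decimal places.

-1.329

z_r = atanh(0.535) = 0.597124,  z_0 = atanh(0.71) = 0.887184
SE = 1/√(n−3) = 1/√21 = 0.218218
z = (z_r − z_0)/SE = (0.597124 − 0.887184) / 0.218218 = -0.290060 / 0.218218 = -1.329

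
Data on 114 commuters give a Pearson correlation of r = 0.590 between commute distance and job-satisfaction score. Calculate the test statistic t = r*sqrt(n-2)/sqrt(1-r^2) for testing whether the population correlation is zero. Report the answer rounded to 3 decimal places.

t = r·√(n−2) / √(1−r²) with r = 0.590, n = 114
  = 0.590·√112 / √(1 − 0.348100)
  = 0.590·10.583005 / 0.807403
  = 6.243973 / 0.807403 = 7.733

7.733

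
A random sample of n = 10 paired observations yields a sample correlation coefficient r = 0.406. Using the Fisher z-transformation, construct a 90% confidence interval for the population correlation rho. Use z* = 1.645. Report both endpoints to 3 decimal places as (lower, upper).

z_r = atanh(0.406) = 0.430812;  SE = 1/√(n−3) = 1/√7 = 0.377964
z-limits: 0.430812 ± 1.645·0.377964 = 0.430812 ± 0.621751 = [-0.190939, 1.052563]
ρ-limits: (tanh -0.190939, tanh 1.052563) = (-0.189, 0.783)

(-0.189, 0.783)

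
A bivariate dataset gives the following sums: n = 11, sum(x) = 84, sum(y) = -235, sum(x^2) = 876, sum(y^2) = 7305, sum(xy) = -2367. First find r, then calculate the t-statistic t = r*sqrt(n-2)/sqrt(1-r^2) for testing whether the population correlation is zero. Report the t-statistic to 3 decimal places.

-3.764

S_xy = nΣxy − ΣxΣy = 11·(-2367) − 84·(-235) = -26037 − (-19740) = -6297
S_xx = nΣx² − (Σx)² = 11·876 − 84² = 9636 − 7056 = 2580
S_yy = nΣy² − (Σy)² = 11·7305 − (-235)² = 80355 − 55225 = 25130
r = S_xy / √(S_xx·S_yy) = -6297 / √(2580·25130) = -6297 / √64835400 = -6297 / 8052.0432 = -0.7820
t = r·√(n−2)/√(1−r²) = -0.7820·√9 / √(1−0.611524) = -2.346000 / 0.623278 = -3.764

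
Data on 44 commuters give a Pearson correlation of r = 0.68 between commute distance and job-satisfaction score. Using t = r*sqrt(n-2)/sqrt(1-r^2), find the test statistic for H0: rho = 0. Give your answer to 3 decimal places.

t = r·√(n−2) / √(1−r²) with r = 0.68, n = 44
  = 0.68·√42 / √(1 − 0.4624)
  = 0.68·6.480741 / 0.733212
  = 4.406904 / 0.733212 = 6.010

6.010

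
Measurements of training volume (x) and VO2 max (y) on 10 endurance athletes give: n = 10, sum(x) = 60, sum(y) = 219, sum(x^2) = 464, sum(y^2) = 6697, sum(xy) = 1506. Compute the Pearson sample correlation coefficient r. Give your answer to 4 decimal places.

Numerator: nΣxy − (Σx)(Σy) = 10·1506 − (60)(219) = 1920
Denominator: √[(nΣx²−(Σx)²)(nΣy²−(Σy)²)]
  nΣx²−(Σx)² = 10·464 − 3600 = 1040;  nΣy²−(Σy)² = 10·6697 − 47961 = 19009
  √(1040·19009) = √19769360 = 4446.2748
r = 1920 / 4446.2748 = 0.4318

0.4318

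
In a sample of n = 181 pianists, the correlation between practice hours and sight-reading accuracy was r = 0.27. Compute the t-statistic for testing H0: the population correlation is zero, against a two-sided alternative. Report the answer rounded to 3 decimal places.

3.752

t = r·√(n−2) / √(1−r²) with r = 0.27, n = 181
  = 0.27·√179 / √(1 − 0.0729)
  = 0.27·13.379088 / 0.962860
  = 3.612354 / 0.962860 = 3.752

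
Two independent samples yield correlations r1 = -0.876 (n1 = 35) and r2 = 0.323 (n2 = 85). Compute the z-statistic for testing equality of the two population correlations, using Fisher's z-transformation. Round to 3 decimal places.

-8.124

Fisher z-transforms: z1 = atanh(-0.876) = -1.358308, z2 = atanh(0.323) = 0.334993; difference d = -1.693301
Var(d) = 1/32 + 1/82 = 0.0312500 + 0.0121951 = 0.0434451
z = d/√Var(d) = -1.693301 / √0.0434451 = -1.693301 / 0.208435 = -8.124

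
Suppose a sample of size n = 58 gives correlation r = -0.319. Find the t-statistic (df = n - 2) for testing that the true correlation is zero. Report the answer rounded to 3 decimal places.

1 − r² = 1 − 0.101761 = 0.898239;  √(1−r²) = 0.947755
√(n−2) = √56 = 7.483315
t = r·√(n−2)/√(1−r²) = -0.319 · 7.483315 / 0.947755 = -2.519

-2.519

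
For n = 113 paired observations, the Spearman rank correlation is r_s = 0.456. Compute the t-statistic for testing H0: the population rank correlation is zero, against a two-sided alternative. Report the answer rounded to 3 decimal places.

t = r_s·√(n−2) / √(1−r_s²) with r_s = 0.456, n = 113
  = 0.456·√111 / √(1 − 0.207936)
  = 0.456·10.535654 / 0.889980
  = 4.804258 / 0.889980 = 5.398

5.398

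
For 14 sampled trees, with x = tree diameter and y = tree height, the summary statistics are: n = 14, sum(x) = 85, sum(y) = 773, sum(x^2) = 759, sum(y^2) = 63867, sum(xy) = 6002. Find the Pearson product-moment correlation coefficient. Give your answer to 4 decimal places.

Numerator: nΣxy − (Σx)(Σy) = 14·6002 − (85)(773) = 18323
Denominator: √[(nΣx²−(Σx)²)(nΣy²−(Σy)²)]
  nΣx²−(Σx)² = 14·759 − 7225 = 3401;  nΣy²−(Σy)² = 14·63867 − 597529 = 296609
  √(3401·296609) = √1008767209 = 31761.0958
r = 18323 / 31761.0958 = 0.5769

0.5769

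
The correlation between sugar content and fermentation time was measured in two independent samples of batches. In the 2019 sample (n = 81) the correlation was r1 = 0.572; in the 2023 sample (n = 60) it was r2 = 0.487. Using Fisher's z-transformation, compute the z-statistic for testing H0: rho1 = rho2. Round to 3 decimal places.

Fisher z-transforms: z1 = atanh(0.572) = 0.650490, z2 = atanh(0.487) = 0.532120; difference d = 0.118370
Var(d) = 1/78 + 1/57 = 0.0128205 + 0.0175439 = 0.0303644
z = d/√Var(d) = 0.118370 / √0.0303644 = 0.118370 / 0.174254 = 0.679

0.679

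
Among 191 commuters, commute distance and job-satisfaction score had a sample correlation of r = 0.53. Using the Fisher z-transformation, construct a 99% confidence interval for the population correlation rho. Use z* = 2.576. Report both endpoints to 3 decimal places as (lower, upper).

(0.382, 0.652)

z_r = atanh(0.53) = 0.590145;  SE = 1/√(n−3) = 1/√188 = 0.072932
z-limits: 0.590145 ± 2.576·0.072932 = 0.590145 ± 0.187873 = [0.402272, 0.778018]
ρ-limits: (tanh 0.402272, tanh 0.778018) = (0.382, 0.652)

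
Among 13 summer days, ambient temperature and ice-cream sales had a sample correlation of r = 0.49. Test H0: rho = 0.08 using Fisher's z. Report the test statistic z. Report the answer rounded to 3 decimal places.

z_r = atanh(0.49) = 0.536060,  z_0 = atanh(0.08) = 0.080171
SE = 1/√(n−3) = 1/√10 = 0.316228
z = (z_r − z_0)/SE = (0.536060 − 0.080171) / 0.316228 = 0.455889 / 0.316228 = 1.442

1.442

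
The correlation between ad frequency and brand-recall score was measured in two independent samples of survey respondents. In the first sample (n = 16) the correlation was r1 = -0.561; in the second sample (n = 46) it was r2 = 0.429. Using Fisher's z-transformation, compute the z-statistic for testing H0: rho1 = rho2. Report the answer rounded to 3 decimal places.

-3.453

z1 = atanh(-0.561) = -0.634291,  z2 = atanh(0.429) = 0.458670
SE = √(1/(n1−3) + 1/(n2−3)) = √(1/13 + 1/43) = √(0.0769231 + 0.0232558) = √0.1001789 = 0.316511
z = (z1 − z2)/SE = (-0.634291 − 0.458670) / 0.316511 = -1.092961 / 0.316511 = -3.453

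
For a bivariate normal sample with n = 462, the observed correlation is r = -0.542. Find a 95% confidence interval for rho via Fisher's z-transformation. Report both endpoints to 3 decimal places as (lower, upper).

(-0.603, -0.474)

Fisher z: z_r = atanh(r) = ½·ln((1+(-0.542))/(1−(-0.542))) = -0.606983
SE(z) = 1/√(n−3) = 1/√459 = 0.046676
95% ⇒ z* = 1.960; margin = 1.960·0.046676 = 0.091485
CI on z-scale: (-0.698468, -0.515498)
Back-transform: tanh(-0.698468) = -0.603394, tanh(-0.515498) = -0.474218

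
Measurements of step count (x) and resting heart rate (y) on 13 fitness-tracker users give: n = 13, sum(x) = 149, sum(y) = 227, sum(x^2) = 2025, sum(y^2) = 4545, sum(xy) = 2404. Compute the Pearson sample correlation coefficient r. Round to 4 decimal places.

-0.4606

Numerator: nΣxy − (Σx)(Σy) = 13·2404 − (149)(227) = -2571
Denominator: √[(nΣx²−(Σx)²)(nΣy²−(Σy)²)]
  nΣx²−(Σx)² = 13·2025 − 22201 = 4124;  nΣy²−(Σy)² = 13·4545 − 51529 = 7556
  √(4124·7556) = √31160944 = 5582.1988
r = -2571 / 5582.1988 = -0.4606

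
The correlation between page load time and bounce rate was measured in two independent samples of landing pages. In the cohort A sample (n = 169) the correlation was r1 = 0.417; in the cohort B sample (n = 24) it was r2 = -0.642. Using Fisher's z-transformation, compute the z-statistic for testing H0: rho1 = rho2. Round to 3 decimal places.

Fisher z-transforms: z1 = atanh(0.417) = 0.444055, z2 = atanh(-0.642) = -0.761569; difference d = 1.205624
Var(d) = 1/166 + 1/21 = 0.0060241 + 0.0476190 = 0.0536431
z = d/√Var(d) = 1.205624 / √0.0536431 = 1.205624 / 0.231610 = 5.205

5.205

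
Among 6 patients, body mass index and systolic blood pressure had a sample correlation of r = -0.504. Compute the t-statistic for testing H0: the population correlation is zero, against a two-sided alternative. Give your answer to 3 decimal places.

t = r·√(n−2) / √(1−r²) with r = -0.504, n = 6
  = -0.504·√4 / √(1 − 0.254016)
  = -0.504·2.000000 / 0.863704
  = -1.008000 / 0.863704 = -1.167

-1.167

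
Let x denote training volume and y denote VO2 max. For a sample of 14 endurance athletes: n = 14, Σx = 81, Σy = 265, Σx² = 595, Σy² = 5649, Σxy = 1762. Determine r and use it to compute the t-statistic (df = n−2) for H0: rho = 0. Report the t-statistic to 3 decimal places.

Numerator: nΣxy − (Σx)(Σy) = 14·1762 − (81)(265) = 3203
Denominator: √[(nΣx²−(Σx)²)(nΣy²−(Σy)²)]
  nΣx²−(Σx)² = 14·595 − 6561 = 1769;  nΣy²−(Σy)² = 14·5649 − 70225 = 8861
  √(1769·8861) = √15675109 = 3959.1803
r = 3203 / 3959.1803 = 0.8090
t = r·√(n−2)/√(1−r²) = 0.8090·√12 / √(1−0.654481) = 2.802458 / 0.587809 = 4.768

4.768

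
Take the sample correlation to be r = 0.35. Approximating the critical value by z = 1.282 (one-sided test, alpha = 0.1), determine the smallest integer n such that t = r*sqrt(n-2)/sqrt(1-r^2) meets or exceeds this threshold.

14

r√(n−2)/√(1−r²) ≥ 1.282  ⇔  n−2 ≥ (1.282)²·(1−r²)/r²
(1−r²)/r² = (1−0.1225)/0.1225 = 7.1633
n ≥ 2 + 1.643524·7.1633 = 2 + 11.7731 = 13.7731
⌈13.7731⌉ = 14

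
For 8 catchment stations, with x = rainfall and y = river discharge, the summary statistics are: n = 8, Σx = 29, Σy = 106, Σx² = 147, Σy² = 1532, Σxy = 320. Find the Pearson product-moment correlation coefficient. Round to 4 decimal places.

S_xy = nΣxy − ΣxΣy = 8·320 − 29·106 = 2560 − 3074 = -514
S_xx = nΣx² − (Σx)² = 8·147 − 29² = 1176 − 841 = 335
S_yy = nΣy² − (Σy)² = 8·1532 − 106² = 12256 − 11236 = 1020
r = S_xy / √(S_xx·S_yy) = -514 / √(335·1020) = -514 / √341700 = -514 / 584.5511 = -0.8793

-0.8793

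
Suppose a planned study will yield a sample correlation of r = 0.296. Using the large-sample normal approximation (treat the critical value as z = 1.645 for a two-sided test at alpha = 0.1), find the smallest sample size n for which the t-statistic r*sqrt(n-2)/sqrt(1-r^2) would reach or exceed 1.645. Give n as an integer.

r√(n−2)/√(1−r²) ≥ 1.645  ⇔  n−2 ≥ (1.645)²·(1−r²)/r²
(1−r²)/r² = (1−0.087616)/0.087616 = 10.4134
n ≥ 2 + 2.706025·10.4134 = 2 + 28.1789 = 30.1789
⌈30.1789⌉ = 31

31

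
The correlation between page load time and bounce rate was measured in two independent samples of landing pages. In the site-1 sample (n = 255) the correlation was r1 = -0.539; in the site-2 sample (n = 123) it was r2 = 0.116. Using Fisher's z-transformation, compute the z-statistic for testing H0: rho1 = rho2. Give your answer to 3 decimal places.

-6.485

z1 = atanh(-0.539) = -0.602745,  z2 = atanh(0.116) = 0.116525
SE = √(1/(n1−3) + 1/(n2−3)) = √(1/252 + 1/120) = √(0.0039683 + 0.0083333) = √0.0123016 = 0.110913
z = (z1 − z2)/SE = (-0.602745 − 0.116525) / 0.110913 = -0.719270 / 0.110913 = -6.485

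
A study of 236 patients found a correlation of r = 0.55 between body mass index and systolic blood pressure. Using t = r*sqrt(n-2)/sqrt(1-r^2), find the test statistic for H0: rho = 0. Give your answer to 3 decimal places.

10.074

1 − r² = 1 − 0.3025 = 0.6975;  √(1−r²) = 0.835165
√(n−2) = √234 = 15.297059
t = r·√(n−2)/√(1−r²) = 0.55 · 15.297059 / 0.835165 = 10.074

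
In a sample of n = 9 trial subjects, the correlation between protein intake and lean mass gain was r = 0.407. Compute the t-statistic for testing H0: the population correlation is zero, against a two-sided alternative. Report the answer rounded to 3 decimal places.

t = r·√(n−2) / √(1−r²) with r = 0.407, n = 9
  = 0.407·√7 / √(1 − 0.165649)
  = 0.407·2.645751 / 0.913428
  = 1.076821 / 0.913428 = 1.179

1.179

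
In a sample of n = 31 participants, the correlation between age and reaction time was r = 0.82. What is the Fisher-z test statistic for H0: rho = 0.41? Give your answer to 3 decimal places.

3.816

z_r = atanh(0.82) = 1.156817,  z_0 = atanh(0.41) = 0.435611
SE = 1/√(n−3) = 1/√28 = 0.188982
z = (z_r − z_0)/SE = (1.156817 − 0.435611) / 0.188982 = 0.721206 / 0.188982 = 3.816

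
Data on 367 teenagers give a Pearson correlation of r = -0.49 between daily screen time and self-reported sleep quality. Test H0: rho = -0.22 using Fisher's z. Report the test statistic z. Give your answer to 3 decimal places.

-5.960

Fisher z: atanh(-0.49) = -0.536060, atanh(-0.22) = -0.223656
z = (z_r − z_0)·√(n−3) = (-0.536060 − (-0.223656))·√364 = -0.312404 · 19.078784 = -5.960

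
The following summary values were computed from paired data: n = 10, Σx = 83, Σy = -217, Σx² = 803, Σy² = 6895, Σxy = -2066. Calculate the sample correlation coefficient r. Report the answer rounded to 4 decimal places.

-0.5304

S_xy = nΣxy − ΣxΣy = 10·(-2066) − 83·(-217) = -20660 − (-18011) = -2649
S_xx = nΣx² − (Σx)² = 10·803 − 83² = 8030 − 6889 = 1141
S_yy = nΣy² − (Σy)² = 10·6895 − (-217)² = 68950 − 47089 = 21861
r = S_xy / √(S_xx·S_yy) = -2649 / √(1141·21861) = -2649 / √24943401 = -2649 / 4994.3369 = -0.5304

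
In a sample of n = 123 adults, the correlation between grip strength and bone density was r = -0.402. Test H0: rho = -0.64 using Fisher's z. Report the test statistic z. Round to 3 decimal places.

z_r = atanh(-0.402) = -0.426032,  z_0 = atanh(-0.64) = -0.758174
SE = 1/√(n−3) = 1/√120 = 0.091287
z = (z_r − z_0)/SE = (-0.426032 − (-0.758174)) / 0.091287 = 0.332142 / 0.091287 = 3.638

3.638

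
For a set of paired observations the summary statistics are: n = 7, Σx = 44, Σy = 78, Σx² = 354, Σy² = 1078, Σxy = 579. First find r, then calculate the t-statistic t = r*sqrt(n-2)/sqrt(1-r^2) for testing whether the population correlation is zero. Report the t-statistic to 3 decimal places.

Numerator: nΣxy − (Σx)(Σy) = 7·579 − (44)(78) = 621
Denominator: √[(nΣx²−(Σx)²)(nΣy²−(Σy)²)]
  nΣx²−(Σx)² = 7·354 − 1936 = 542;  nΣy²−(Σy)² = 7·1078 − 6084 = 1462
  √(542·1462) = √792404 = 890.1708
r = 621 / 890.1708 = 0.6976
t = r·√(n−2)/√(1−r²) = 0.6976·√5 / √(1−0.486646) = 1.559881 / 0.716487 = 2.177

2.177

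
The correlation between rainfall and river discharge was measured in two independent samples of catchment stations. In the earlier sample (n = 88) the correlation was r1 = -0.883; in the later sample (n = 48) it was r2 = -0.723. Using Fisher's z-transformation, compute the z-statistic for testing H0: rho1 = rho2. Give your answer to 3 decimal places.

-2.578

Fisher z-transforms: z1 = atanh(-0.883) = -1.389224, z2 = atanh(-0.723) = -0.913902; difference d = -0.475322
Var(d) = 1/85 + 1/45 = 0.0117647 + 0.0222222 = 0.0339869
z = d/√Var(d) = -0.475322 / √0.0339869 = -0.475322 / 0.184355 = -2.578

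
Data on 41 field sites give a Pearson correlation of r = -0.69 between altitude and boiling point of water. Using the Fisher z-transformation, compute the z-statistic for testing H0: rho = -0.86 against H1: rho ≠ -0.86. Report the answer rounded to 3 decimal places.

2.746

Fisher z: atanh(-0.69) = -0.847956, atanh(-0.86) = -1.293345
z = (z_r − z_0)·√(n−3) = (-0.847956 − (-1.293345))·√38 = 0.445389 · 6.164414 = 2.746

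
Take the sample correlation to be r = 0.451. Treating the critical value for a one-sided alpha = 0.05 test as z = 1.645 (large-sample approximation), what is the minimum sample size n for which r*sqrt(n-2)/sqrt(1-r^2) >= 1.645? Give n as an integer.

13

r√(n−2)/√(1−r²) ≥ 1.645  ⇔  n−2 ≥ (1.645)²·(1−r²)/r²
(1−r²)/r² = (1−0.203401)/0.203401 = 3.9164
n ≥ 2 + 2.706025·3.9164 = 2 + 10.5979 = 12.5979
⌈12.5979⌉ = 13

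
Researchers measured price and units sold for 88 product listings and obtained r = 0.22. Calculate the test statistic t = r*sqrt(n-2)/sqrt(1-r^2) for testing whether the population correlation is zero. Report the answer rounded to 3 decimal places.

t = r·√(n−2) / √(1−r²) with r = 0.22, n = 88
  = 0.22·√86 / √(1 − 0.0484)
  = 0.22·9.273618 / 0.975500
  = 2.040196 / 0.975500 = 2.091

2.091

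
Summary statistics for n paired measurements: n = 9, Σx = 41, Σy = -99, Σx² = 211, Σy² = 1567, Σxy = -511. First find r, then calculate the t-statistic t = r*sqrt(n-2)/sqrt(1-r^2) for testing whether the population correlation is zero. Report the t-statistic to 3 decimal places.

S_xy = nΣxy − ΣxΣy = 9·(-511) − 41·(-99) = -4599 − (-4059) = -540
S_xx = nΣx² − (Σx)² = 9·211 − 41² = 1899 − 1681 = 218
S_yy = nΣy² − (Σy)² = 9·1567 − (-99)² = 14103 − 9801 = 4302
r = S_xy / √(S_xx·S_yy) = -540 / √(218·4302) = -540 / √937836 = -540 / 968.4193 = -0.5576
t = r·√(n−2)/√(1−r²) = -0.5576·√7 / √(1−0.310918) = -1.475271 / 0.830110 = -1.777

-1.777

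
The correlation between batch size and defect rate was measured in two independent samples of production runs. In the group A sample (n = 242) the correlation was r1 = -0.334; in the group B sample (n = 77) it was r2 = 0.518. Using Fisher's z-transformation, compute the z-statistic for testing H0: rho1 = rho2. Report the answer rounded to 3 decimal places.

z1 = atanh(-0.334) = -0.347324,  z2 = atanh(0.518) = 0.573602
SE = √(1/(n1−3) + 1/(n2−3)) = √(1/239 + 1/74) = √(0.0041841 + 0.0135135) = √0.0176976 = 0.133032
z = (z1 − z2)/SE = (-0.347324 − 0.573602) / 0.133032 = -0.920926 / 0.133032 = -6.923

-6.923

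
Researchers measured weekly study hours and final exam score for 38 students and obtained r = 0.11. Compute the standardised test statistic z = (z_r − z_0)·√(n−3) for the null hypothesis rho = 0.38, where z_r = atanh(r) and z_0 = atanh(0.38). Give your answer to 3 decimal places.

Fisher z: atanh(0.11) = 0.110447, atanh(0.38) = 0.400060
z = (z_r − z_0)·√(n−3) = (0.110447 − 0.400060)·√35 = -0.289613 · 5.916080 = -1.713

-1.713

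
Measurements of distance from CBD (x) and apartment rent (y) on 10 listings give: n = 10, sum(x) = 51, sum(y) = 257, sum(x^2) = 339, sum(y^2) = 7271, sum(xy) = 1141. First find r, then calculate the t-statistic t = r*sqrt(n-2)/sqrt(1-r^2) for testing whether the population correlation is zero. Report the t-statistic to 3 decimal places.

S_xy = nΣxy − ΣxΣy = 10·1141 − 51·257 = 11410 − 13107 = -1697
S_xx = nΣx² − (Σx)² = 10·339 − 51² = 3390 − 2601 = 789
S_yy = nΣy² − (Σy)² = 10·7271 − 257² = 72710 − 66049 = 6661
r = S_xy / √(S_xx·S_yy) = -1697 / √(789·6661) = -1697 / √5255529 = -1697 / 2292.4941 = -0.7402
t = r·√(n−2)/√(1−r²) = -0.7402·√8 / √(1−0.547896) = -2.093602 / 0.672387 = -3.114

-3.114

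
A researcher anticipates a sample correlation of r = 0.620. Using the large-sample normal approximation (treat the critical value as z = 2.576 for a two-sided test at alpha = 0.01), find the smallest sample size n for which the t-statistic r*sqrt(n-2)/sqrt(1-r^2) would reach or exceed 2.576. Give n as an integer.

13

Need r·√(n−2)/√(1−r²) ≥ 2.576
√(n−2) ≥ 2.576·√(1−0.384400) / 0.620 = 2.576·0.784602 / 0.620 = 3.2599
n−2 ≥ 10.6269  ⇒  n ≥ 12.6269
Smallest integer n = 13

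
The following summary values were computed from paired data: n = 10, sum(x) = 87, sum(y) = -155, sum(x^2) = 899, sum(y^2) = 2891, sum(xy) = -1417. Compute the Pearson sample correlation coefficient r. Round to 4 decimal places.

-0.2600

Numerator: nΣxy − (Σx)(Σy) = 10·(-1417) − (87)(-155) = -685
Denominator: √[(nΣx²−(Σx)²)(nΣy²−(Σy)²)]
  nΣx²−(Σx)² = 10·899 − 7569 = 1421;  nΣy²−(Σy)² = 10·2891 − 24025 = 4885
  √(1421·4885) = √6941585 = 2634.6888
r = -685 / 2634.6888 = -0.2600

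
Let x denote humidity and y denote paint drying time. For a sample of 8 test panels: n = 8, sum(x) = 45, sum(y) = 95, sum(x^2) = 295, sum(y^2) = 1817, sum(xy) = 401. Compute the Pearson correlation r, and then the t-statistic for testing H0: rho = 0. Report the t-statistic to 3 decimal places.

-3.107

S_xy = nΣxy − ΣxΣy = 8·401 − 45·95 = 3208 − 4275 = -1067
S_xx = nΣx² − (Σx)² = 8·295 − 45² = 2360 − 2025 = 335
S_yy = nΣy² − (Σy)² = 8·1817 − 95² = 14536 − 9025 = 5511
r = S_xy / √(S_xx·S_yy) = -1067 / √(335·5511) = -1067 / √1846185 = -1067 / 1358.7439 = -0.7853
t = r·√(n−2)/√(1−r²) = -0.7853·√6 / √(1−0.616696) = -1.923584 / 0.619115 = -3.107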